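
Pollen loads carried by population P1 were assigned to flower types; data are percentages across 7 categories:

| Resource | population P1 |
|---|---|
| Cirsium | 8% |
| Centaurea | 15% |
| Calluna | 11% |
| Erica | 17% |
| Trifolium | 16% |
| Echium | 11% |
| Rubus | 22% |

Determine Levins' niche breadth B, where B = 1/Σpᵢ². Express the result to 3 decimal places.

Convert percentages to proportions (divide by 100).
Σpᵢ² = 0.08² + 0.15² + 0.11² + 0.17² + 0.16² + 0.11² + 0.22² = 0.0064 + 0.0225 + 0.0121 + 0.0289 + 0.0256 + 0.0121 + 0.0484 = 0.1560
B = 1 / 0.1560 = 6.41026

6.410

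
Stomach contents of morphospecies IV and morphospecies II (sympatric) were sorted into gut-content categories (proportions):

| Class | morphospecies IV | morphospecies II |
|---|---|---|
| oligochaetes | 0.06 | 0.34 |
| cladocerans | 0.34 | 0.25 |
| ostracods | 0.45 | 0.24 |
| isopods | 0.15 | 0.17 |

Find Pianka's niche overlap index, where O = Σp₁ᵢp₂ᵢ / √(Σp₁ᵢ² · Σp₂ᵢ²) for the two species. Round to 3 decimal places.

Σ p₁ᵢp₂ᵢ = 0.0204 + 0.0850 + 0.1080 + 0.0255 = 0.2389
Σp_1ᵢ² = 0.06² + 0.34² + 0.45² + 0.15² = 0.0036 + 0.1156 + 0.2025 + 0.0225 = 0.3442
Σp_2ᵢ² = 0.34² + 0.25² + 0.24² + 0.17² = 0.1156 + 0.0625 + 0.0576 + 0.0289 = 0.2646
O = 0.2389 / √(0.3442 × 0.2646) = 0.2389 / 0.301787 = 0.79162

0.792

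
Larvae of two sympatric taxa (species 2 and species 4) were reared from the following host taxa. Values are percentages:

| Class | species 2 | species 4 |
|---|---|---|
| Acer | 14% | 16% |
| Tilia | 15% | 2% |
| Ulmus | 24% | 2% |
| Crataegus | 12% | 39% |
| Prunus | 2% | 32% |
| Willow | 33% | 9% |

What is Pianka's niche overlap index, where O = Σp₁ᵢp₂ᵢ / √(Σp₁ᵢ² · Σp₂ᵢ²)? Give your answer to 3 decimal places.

0.445

Convert percentages to proportions (divide by 100).
Σ p₁ᵢp₂ᵢ = 0.0224 + 0.0030 + 0.0048 + 0.0468 + 0.0064 + 0.0297 = 0.1131
Σp_1ᵢ² = 0.14² + 0.15² + 0.24² + 0.12² + 0.02² + 0.33² = 0.0196 + 0.0225 + 0.0576 + 0.0144 + 0.0004 + 0.1089 = 0.2234
Σp_2ᵢ² = 0.16² + 0.02² + 0.02² + 0.39² + 0.32² + 0.09² = 0.0256 + 0.0004 + 0.0004 + 0.1521 + 0.1024 + 0.0081 = 0.2890
O = 0.1131 / √(0.2234 × 0.2890) = 0.1131 / 0.254092 = 0.44511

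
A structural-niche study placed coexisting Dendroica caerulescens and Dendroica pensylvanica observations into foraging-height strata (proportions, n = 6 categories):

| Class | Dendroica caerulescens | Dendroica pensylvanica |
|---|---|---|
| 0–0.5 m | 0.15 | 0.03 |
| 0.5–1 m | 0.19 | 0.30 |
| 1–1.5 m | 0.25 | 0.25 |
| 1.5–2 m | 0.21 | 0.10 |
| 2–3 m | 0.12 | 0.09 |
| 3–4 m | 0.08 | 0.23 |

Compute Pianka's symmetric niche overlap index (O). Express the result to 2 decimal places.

Σ p₁ᵢp₂ᵢ = 0.0045 + 0.0570 + 0.0625 + 0.0210 + 0.0108 + 0.0184 = 0.1742
Σp_1ᵢ² = 0.15² + 0.19² + 0.25² + 0.21² + 0.12² + 0.08² = 0.0225 + 0.0361 + 0.0625 + 0.0441 + 0.0144 + 0.0064 = 0.1860
Σp_2ᵢ² = 0.03² + 0.30² + 0.25² + 0.10² + 0.09² + 0.23² = 0.0009 + 0.0900 + 0.0625 + 0.0100 + 0.0081 + 0.0529 = 0.2244
O = 0.1742 / √(0.1860 × 0.2244) = 0.1742 / 0.20430 = 0.8527

0.85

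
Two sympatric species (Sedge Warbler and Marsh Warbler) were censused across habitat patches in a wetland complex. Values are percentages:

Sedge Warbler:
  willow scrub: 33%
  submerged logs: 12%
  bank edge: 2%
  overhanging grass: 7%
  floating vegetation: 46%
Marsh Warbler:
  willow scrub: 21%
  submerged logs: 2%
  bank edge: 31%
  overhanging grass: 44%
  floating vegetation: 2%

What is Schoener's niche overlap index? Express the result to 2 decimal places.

0.34

Convert percentages to proportions (divide by 100).
Σ|p₁ᵢ − p₂ᵢ| = 0.12 + 0.10 + 0.29 + 0.37 + 0.44 = 1.32
D = 1 − ½ × 1.32 = 1 − 0.660 = 0.3400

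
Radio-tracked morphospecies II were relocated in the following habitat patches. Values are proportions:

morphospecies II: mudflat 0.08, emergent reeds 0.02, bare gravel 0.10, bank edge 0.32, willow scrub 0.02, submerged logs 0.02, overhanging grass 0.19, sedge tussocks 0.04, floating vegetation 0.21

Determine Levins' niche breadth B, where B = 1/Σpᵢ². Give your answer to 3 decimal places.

4.955

Σpᵢ² = 0.08² + 0.02² + 0.10² + 0.32² + 0.02² + 0.02² + 0.19² + 0.04² + 0.21² = 0.0064 + 0.0004 + 0.0100 + 0.1024 + 0.0004 + 0.0004 + 0.0361 + 0.0016 + 0.0441 = 0.2018
B = 1 / 0.2018 = 4.95540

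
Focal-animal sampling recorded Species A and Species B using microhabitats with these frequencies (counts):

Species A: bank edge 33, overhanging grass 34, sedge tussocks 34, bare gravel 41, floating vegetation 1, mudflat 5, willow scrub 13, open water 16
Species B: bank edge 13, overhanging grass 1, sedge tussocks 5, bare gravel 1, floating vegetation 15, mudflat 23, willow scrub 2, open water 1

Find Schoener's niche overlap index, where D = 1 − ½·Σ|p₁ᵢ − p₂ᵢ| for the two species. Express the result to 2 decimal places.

0.38

Proportions for Species A (n=177): 33/177=0.1864, 34/177=0.1921, 34/177=0.1921, 41/177=0.2316, 1/177=0.0056, 5/177=0.0282, 13/177=0.0734, 16/177=0.0904
Proportions for Species B (n=61): 13/61=0.2131, 1/61=0.0164, 5/61=0.0820, 1/61=0.0164, 15/61=0.2459, 23/61=0.3770, 2/61=0.0328, 1/61=0.0164
Σ|p₁ᵢ − p₂ᵢ| = 0.0267 + 0.1757 + 0.1101 + 0.2152 + 0.2403 + 0.3488 + 0.0406 + 0.0740 = 1.2314
D = 1 − ½ × 1.2314 = 1 − 0.61570 = 0.38430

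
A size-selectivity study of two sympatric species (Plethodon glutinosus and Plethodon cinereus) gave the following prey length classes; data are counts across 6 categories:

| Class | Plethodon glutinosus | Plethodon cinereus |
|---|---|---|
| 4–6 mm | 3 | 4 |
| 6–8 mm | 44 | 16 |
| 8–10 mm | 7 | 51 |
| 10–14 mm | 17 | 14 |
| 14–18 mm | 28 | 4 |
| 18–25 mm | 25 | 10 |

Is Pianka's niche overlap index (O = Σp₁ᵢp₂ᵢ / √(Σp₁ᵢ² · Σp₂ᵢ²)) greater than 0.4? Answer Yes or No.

Yes

Proportions for Plethodon glutinosus (n=124): 3/124=0.0242, 44/124=0.3548, 7/124=0.0565, 17/124=0.1371, 28/124=0.2258, 25/124=0.2016
Proportions for Plethodon cinereus (n=99): 4/99=0.0404, 16/99=0.1616, 51/99=0.5152, 14/99=0.1414, 4/99=0.0404, 10/99=0.1010
Σ p₁ᵢp₂ᵢ = 0.000978 + 0.057336 + 0.029109 + 0.019386 + 0.009122 + 0.020362 = 0.136293
Σp_1ᵢ² = 0.0242² + 0.3548² + 0.0565² + 0.1371² + 0.2258² + 0.2016² = 0.000586 + 0.125883 + 0.003192 + 0.018796 + 0.050986 + 0.040643 = 0.240086
Σp_2ᵢ² = 0.0404² + 0.1616² + 0.5152² + 0.1414² + 0.0404² + 0.1010² = 0.001632 + 0.026115 + 0.265431 + 0.019994 + 0.001632 + 0.010201 = 0.325005
O = 0.136293 / √(0.240086 × 0.325005) = 0.136293 / 0.2793370 = 0.4879
O = 0.4879 > 0.4 → Yes.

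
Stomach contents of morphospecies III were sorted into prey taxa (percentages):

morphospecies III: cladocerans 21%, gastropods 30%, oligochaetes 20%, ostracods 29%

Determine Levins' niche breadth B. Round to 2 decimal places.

3.87

Convert percentages to proportions (divide by 100).
Σpᵢ² = 0.21² + 0.30² + 0.20² + 0.29² = 0.0441 + 0.0900 + 0.0400 + 0.0841 = 0.2582
B = 1 / 0.2582 = 3.8730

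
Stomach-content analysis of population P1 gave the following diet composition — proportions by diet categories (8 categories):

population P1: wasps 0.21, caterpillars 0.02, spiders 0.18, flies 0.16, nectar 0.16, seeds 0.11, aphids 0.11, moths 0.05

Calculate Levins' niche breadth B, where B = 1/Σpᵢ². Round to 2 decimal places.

6.46

Σpᵢ² = 0.21² + 0.02² + 0.18² + 0.16² + 0.16² + 0.11² + 0.11² + 0.05² = 0.0441 + 0.0004 + 0.0324 + 0.0256 + 0.0256 + 0.0121 + 0.0121 + 0.0025 = 0.1548
B = 1 / 0.1548 = 6.4599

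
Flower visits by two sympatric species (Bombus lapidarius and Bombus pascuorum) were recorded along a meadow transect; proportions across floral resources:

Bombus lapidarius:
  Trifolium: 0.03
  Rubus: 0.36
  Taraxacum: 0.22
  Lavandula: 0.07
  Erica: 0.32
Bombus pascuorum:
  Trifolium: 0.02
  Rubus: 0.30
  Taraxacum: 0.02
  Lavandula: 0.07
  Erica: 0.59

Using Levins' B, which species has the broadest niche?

Σp_lapiᵢ² = 0.03² + 0.36² + 0.22² + 0.07² + 0.32² = 0.0009 + 0.1296 + 0.0484 + 0.0049 + 0.1024 = 0.2862
B_lapi = 1 / 0.2862 = 3.4941
Σp_pascᵢ² = 0.02² + 0.30² + 0.02² + 0.07² + 0.59² = 0.0004 + 0.0900 + 0.0004 + 0.0049 + 0.3481 = 0.4438
B_pasc = 1 / 0.4438 = 2.2533
Highest B → broadest niche (most generalist): Bombus lapidarius (B = 3.49).

Bombus lapidarius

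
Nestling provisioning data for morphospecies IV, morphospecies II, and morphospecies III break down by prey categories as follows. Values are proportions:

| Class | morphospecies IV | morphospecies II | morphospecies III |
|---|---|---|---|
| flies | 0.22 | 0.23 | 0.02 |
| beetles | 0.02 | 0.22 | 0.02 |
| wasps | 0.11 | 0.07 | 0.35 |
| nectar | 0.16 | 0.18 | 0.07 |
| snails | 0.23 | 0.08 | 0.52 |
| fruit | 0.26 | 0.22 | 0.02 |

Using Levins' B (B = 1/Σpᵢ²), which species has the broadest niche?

morphospecies II

Σp_IVᵢ² = 0.22² + 0.02² + 0.11² + 0.16² + 0.23² + 0.26² = 0.0484 + 0.0004 + 0.0121 + 0.0256 + 0.0529 + 0.0676 = 0.2070
B_IV = 1 / 0.2070 = 4.8309
Σp_IIᵢ² = 0.23² + 0.22² + 0.07² + 0.18² + 0.08² + 0.22² = 0.0529 + 0.0484 + 0.0049 + 0.0324 + 0.0064 + 0.0484 = 0.1934
B_II = 1 / 0.1934 = 5.1706
Σp_IIIᵢ² = 0.02² + 0.02² + 0.35² + 0.07² + 0.52² + 0.02² = 0.0004 + 0.0004 + 0.1225 + 0.0049 + 0.2704 + 0.0004 = 0.3990
B_III = 1 / 0.3990 = 2.5063
Highest B → broadest niche (most generalist): morphospecies II (B = 5.17).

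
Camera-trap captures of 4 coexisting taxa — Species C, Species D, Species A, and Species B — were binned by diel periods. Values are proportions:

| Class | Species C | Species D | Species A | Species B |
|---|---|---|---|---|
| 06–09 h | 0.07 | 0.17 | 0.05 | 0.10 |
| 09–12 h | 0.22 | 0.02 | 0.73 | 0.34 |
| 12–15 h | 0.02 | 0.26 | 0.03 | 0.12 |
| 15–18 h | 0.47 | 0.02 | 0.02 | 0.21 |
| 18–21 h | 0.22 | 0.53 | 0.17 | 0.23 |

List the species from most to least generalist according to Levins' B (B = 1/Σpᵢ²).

Species B > Species C > Species D > Species A

Σp_Cᵢ² = 0.07² + 0.22² + 0.02² + 0.47² + 0.22² = 0.0049 + 0.0484 + 0.0004 + 0.2209 + 0.0484 = 0.3230
B_C = 1 / 0.3230 = 3.0960
Σp_Dᵢ² = 0.17² + 0.02² + 0.26² + 0.02² + 0.53² = 0.0289 + 0.0004 + 0.0676 + 0.0004 + 0.2809 = 0.3782
B_D = 1 / 0.3782 = 2.6441
Σp_Aᵢ² = 0.05² + 0.73² + 0.03² + 0.02² + 0.17² = 0.0025 + 0.5329 + 0.0009 + 0.0004 + 0.0289 = 0.5656
B_A = 1 / 0.5656 = 1.7680
Σp_Bᵢ² = 0.10² + 0.34² + 0.12² + 0.21² + 0.23² = 0.0100 + 0.1156 + 0.0144 + 0.0441 + 0.0529 = 0.2370
B_B = 1 / 0.2370 = 4.2194
Ranking by B (broadest → narrowest): Species B (4.22) > Species C (3.10) > Species D (2.64) > Species A (1.77)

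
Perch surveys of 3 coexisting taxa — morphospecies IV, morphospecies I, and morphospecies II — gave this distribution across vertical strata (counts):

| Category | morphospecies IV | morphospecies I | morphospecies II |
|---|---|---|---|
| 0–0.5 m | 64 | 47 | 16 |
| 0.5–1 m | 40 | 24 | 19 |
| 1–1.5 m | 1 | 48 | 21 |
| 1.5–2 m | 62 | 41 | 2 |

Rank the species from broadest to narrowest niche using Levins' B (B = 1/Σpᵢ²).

morphospecies I > morphospecies II > morphospecies IV

Proportions for morphospecies IV (n=167): 64/167=0.3832, 40/167=0.2395, 1/167=0.0060, 62/167=0.3713
Proportions for morphospecies I (n=160): 47/160=0.2938, 24/160=0.1500, 48/160=0.3000, 41/160=0.2563
Proportions for morphospecies II (n=58): 16/58=0.2759, 19/58=0.3276, 21/58=0.3621, 2/58=0.0345
Σp_IVᵢ² = 0.3832² + 0.2395² + 0.0060² + 0.3713² = 0.146842 + 0.057360 + 0.000036 + 0.137864 = 0.342102
B_IV = 1 / 0.342102 = 2.9231
Σp_Iᵢ² = 0.2938² + 0.1500² + 0.3000² + 0.2563² = 0.086318 + 0.022500 + 0.090000 + 0.065690 = 0.264508
B_I = 1 / 0.264508 = 3.7806
Σp_IIᵢ² = 0.2759² + 0.3276² + 0.3621² + 0.0345² = 0.076121 + 0.107322 + 0.131116 + 0.001190 = 0.315749
B_II = 1 / 0.315749 = 3.1671
Ranking by B (broadest → narrowest): morphospecies I (3.78) > morphospecies II (3.17) > morphospecies IV (2.92)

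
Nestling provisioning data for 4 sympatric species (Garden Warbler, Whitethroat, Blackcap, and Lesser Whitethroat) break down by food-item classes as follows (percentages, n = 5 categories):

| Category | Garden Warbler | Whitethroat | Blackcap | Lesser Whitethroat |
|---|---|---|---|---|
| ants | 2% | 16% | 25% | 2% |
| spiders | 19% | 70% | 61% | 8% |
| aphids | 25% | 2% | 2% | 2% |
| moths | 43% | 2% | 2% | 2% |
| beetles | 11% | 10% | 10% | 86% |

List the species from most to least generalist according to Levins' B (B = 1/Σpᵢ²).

Convert percentages to proportions (divide by 100).
Σp_Gardᵢ² = 0.02² + 0.19² + 0.25² + 0.43² + 0.11² = 0.0004 + 0.0361 + 0.0625 + 0.1849 + 0.0121 = 0.2960
B_Gard = 1 / 0.2960 = 3.3784
Σp_Whitᵢ² = 0.16² + 0.70² + 0.02² + 0.02² + 0.10² = 0.0256 + 0.4900 + 0.0004 + 0.0004 + 0.0100 = 0.5264
B_Whit = 1 / 0.5264 = 1.8997
Σp_Blacᵢ² = 0.25² + 0.61² + 0.02² + 0.02² + 0.10² = 0.0625 + 0.3721 + 0.0004 + 0.0004 + 0.0100 = 0.4454
B_Blac = 1 / 0.4454 = 2.2452
Σp_Lessᵢ² = 0.02² + 0.08² + 0.02² + 0.02² + 0.86² = 0.0004 + 0.0064 + 0.0004 + 0.0004 + 0.7396 = 0.7472
B_Less = 1 / 0.7472 = 1.3383
Ranking by B (broadest → narrowest): Garden Warbler (3.38) > Blackcap (2.25) > Whitethroat (1.90) > Lesser Whitethroat (1.34)

Garden Warbler > Blackcap > Whitethroat > Lesser Whitethroat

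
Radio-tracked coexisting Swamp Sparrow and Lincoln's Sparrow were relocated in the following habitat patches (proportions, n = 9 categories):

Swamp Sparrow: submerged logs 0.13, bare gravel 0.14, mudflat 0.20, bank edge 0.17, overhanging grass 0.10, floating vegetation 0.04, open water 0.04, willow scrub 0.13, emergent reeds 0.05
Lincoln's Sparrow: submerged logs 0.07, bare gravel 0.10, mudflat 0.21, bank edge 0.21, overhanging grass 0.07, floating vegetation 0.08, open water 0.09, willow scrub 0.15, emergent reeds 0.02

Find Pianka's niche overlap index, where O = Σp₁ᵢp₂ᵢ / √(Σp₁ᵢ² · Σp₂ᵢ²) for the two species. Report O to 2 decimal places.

Σ p₁ᵢp₂ᵢ = 0.0091 + 0.0140 + 0.0420 + 0.0357 + 0.0070 + 0.0032 + 0.0036 + 0.0195 + 0.0010 = 0.1351
Σp_1ᵢ² = 0.13² + 0.14² + 0.20² + 0.17² + 0.10² + 0.04² + 0.04² + 0.13² + 0.05² = 0.0169 + 0.0196 + 0.0400 + 0.0289 + 0.0100 + 0.0016 + 0.0016 + 0.0169 + 0.0025 = 0.1380
Σp_2ᵢ² = 0.07² + 0.10² + 0.21² + 0.21² + 0.07² + 0.08² + 0.09² + 0.15² + 0.02² = 0.0049 + 0.0100 + 0.0441 + 0.0441 + 0.0049 + 0.0064 + 0.0081 + 0.0225 + 0.0004 = 0.1454
O = 0.1351 / √(0.1380 × 0.1454) = 0.1351 / 0.14165 = 0.9538

0.95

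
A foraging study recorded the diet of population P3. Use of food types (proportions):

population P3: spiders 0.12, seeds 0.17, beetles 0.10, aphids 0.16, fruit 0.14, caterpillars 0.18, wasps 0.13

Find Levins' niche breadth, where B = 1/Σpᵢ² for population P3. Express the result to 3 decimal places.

6.766

Σpᵢ² = 0.12² + 0.17² + 0.10² + 0.16² + 0.14² + 0.18² + 0.13² = 0.0144 + 0.0289 + 0.0100 + 0.0256 + 0.0196 + 0.0324 + 0.0169 = 0.1478
B = 1 / 0.1478 = 6.76590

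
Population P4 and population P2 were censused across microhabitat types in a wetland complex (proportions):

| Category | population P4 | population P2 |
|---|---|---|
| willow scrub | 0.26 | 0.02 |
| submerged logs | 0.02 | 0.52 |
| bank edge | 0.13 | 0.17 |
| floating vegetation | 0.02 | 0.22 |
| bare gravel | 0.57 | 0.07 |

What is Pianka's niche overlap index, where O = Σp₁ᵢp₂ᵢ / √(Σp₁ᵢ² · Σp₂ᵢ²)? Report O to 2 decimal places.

0.22

Σ p₁ᵢp₂ᵢ = 0.0052 + 0.0104 + 0.0221 + 0.0044 + 0.0399 = 0.0820
Σp_1ᵢ² = 0.26² + 0.02² + 0.13² + 0.02² + 0.57² = 0.0676 + 0.0004 + 0.0169 + 0.0004 + 0.3249 = 0.4102
Σp_2ᵢ² = 0.02² + 0.52² + 0.17² + 0.22² + 0.07² = 0.0004 + 0.2704 + 0.0289 + 0.0484 + 0.0049 = 0.3530
O = 0.0820 / √(0.4102 × 0.3530) = 0.0820 / 0.38053 = 0.2155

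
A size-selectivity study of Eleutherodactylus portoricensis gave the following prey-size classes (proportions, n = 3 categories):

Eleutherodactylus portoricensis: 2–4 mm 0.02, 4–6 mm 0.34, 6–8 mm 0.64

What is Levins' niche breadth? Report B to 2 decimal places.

1.90

Σpᵢ² = 0.02² + 0.34² + 0.64² = 0.0004 + 0.1156 + 0.4096 = 0.5256
B = 1 / 0.5256 = 1.9026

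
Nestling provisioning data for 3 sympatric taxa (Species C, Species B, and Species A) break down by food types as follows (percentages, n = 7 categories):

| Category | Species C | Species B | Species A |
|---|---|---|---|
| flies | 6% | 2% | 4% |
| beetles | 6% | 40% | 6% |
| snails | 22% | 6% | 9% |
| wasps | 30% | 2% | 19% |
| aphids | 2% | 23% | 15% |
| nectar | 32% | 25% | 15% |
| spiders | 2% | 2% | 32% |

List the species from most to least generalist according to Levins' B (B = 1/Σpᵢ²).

Convert percentages to proportions (divide by 100).
Σp_Cᵢ² = 0.06² + 0.06² + 0.22² + 0.30² + 0.02² + 0.32² + 0.02² = 0.0036 + 0.0036 + 0.0484 + 0.0900 + 0.0004 + 0.1024 + 0.0004 = 0.2488
B_C = 1 / 0.2488 = 4.0193
Σp_Bᵢ² = 0.02² + 0.40² + 0.06² + 0.02² + 0.23² + 0.25² + 0.02² = 0.0004 + 0.1600 + 0.0036 + 0.0004 + 0.0529 + 0.0625 + 0.0004 = 0.2802
B_B = 1 / 0.2802 = 3.5689
Σp_Aᵢ² = 0.04² + 0.06² + 0.09² + 0.19² + 0.15² + 0.15² + 0.32² = 0.0016 + 0.0036 + 0.0081 + 0.0361 + 0.0225 + 0.0225 + 0.1024 = 0.1968
B_A = 1 / 0.1968 = 5.0813
Ranking by B (broadest → narrowest): Species A (5.08) > Species C (4.02) > Species B (3.57)

Species A > Species C > Species B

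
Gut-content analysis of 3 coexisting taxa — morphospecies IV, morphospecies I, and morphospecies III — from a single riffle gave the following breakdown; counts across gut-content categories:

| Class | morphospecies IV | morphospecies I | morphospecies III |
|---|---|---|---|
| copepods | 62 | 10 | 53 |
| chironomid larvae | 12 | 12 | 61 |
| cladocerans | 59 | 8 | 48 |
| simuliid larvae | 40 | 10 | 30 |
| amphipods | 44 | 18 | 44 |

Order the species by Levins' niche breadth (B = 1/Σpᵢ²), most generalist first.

morphospecies III > morphospecies I > morphospecies IV

Proportions for morphospecies IV (n=217): 62/217=0.2857, 12/217=0.0553, 59/217=0.2719, 40/217=0.1843, 44/217=0.2028
Proportions for morphospecies I (n=58): 10/58=0.1724, 12/58=0.2069, 8/58=0.1379, 10/58=0.1724, 18/58=0.3103
Proportions for morphospecies III (n=236): 53/236=0.2246, 61/236=0.2585, 48/236=0.2034, 30/236=0.1271, 44/236=0.1864
Σp_IVᵢ² = 0.2857² + 0.0553² + 0.2719² + 0.1843² + 0.2028² = 0.081624 + 0.003058 + 0.073930 + 0.033966 + 0.041128 = 0.233706
B_IV = 1 / 0.233706 = 4.2789
Σp_Iᵢ² = 0.1724² + 0.2069² + 0.1379² + 0.1724² + 0.3103² = 0.029722 + 0.042808 + 0.019016 + 0.029722 + 0.096286 = 0.217554
B_I = 1 / 0.217554 = 4.5966
Σp_IIIᵢ² = 0.2246² + 0.2585² + 0.2034² + 0.1271² + 0.1864² = 0.050445 + 0.066822 + 0.041372 + 0.016154 + 0.034745 = 0.209538
B_III = 1 / 0.209538 = 4.7724
Ranking by B (broadest → narrowest): morphospecies III (4.77) > morphospecies I (4.60) > morphospecies IV (4.28)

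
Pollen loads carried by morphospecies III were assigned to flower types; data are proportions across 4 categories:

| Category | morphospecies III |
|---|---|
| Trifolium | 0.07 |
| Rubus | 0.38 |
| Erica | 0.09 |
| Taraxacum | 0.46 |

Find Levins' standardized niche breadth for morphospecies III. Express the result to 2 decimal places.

0.57

Σpᵢ² = 0.07² + 0.38² + 0.09² + 0.46² = 0.0049 + 0.1444 + 0.0081 + 0.2116 = 0.3690
B = 1 / 0.3690 = 2.7100
Bₛ = (B − 1)/(n − 1) = (2.7100 − 1)/(4 − 1) = 1.7100/3 = 0.5700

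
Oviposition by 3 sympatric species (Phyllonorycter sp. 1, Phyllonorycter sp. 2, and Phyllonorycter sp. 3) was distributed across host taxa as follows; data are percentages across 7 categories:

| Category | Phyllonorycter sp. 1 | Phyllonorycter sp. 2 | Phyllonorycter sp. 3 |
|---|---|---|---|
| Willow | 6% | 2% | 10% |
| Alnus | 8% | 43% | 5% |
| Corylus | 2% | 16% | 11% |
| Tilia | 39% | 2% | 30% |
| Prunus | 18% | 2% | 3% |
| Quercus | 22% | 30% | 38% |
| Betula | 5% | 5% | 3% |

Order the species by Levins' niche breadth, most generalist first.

Convert percentages to proportions (divide by 100).
Σp_1ᵢ² = 0.06² + 0.08² + 0.02² + 0.39² + 0.18² + 0.22² + 0.05² = 0.0036 + 0.0064 + 0.0004 + 0.1521 + 0.0324 + 0.0484 + 0.0025 = 0.2458
B_1 = 1 / 0.2458 = 4.0683
Σp_2ᵢ² = 0.02² + 0.43² + 0.16² + 0.02² + 0.02² + 0.30² + 0.05² = 0.0004 + 0.1849 + 0.0256 + 0.0004 + 0.0004 + 0.0900 + 0.0025 = 0.3042
B_2 = 1 / 0.3042 = 3.2873
Σp_3ᵢ² = 0.10² + 0.05² + 0.11² + 0.30² + 0.03² + 0.38² + 0.03² = 0.0100 + 0.0025 + 0.0121 + 0.0900 + 0.0009 + 0.1444 + 0.0009 = 0.2608
B_3 = 1 / 0.2608 = 3.8344
Ranking by B (broadest → narrowest): Phyllonorycter sp. 1 (4.07) > Phyllonorycter sp. 3 (3.83) > Phyllonorycter sp. 2 (3.29)

Phyllonorycter sp. 1 > Phyllonorycter sp. 3 > Phyllonorycter sp. 2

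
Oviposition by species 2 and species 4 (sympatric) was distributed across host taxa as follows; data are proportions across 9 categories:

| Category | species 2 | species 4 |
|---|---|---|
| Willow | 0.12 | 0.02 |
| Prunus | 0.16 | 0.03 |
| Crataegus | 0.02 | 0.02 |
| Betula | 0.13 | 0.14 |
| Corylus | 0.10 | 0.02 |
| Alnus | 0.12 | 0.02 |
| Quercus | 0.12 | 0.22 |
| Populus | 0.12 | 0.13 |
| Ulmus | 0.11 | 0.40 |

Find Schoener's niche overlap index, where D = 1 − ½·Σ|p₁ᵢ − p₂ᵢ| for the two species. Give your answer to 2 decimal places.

Σ|p₁ᵢ − p₂ᵢ| = 0.10 + 0.13 + 0.00 + 0.01 + 0.08 + 0.10 + 0.10 + 0.01 + 0.29 = 0.82
D = 1 − ½ × 0.82 = 1 − 0.410 = 0.5900

0.59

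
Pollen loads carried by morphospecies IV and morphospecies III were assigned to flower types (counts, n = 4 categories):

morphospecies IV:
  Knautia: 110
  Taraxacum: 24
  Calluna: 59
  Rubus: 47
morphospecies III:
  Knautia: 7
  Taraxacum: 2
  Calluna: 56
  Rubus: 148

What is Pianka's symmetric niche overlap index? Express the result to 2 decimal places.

Proportions for morphospecies IV (n=240): 110/240=0.4583, 24/240=0.1000, 59/240=0.2458, 47/240=0.1958
Proportions for morphospecies III (n=213): 7/213=0.0329, 2/213=0.0094, 56/213=0.2629, 148/213=0.6948
Σ p₁ᵢp₂ᵢ = 0.015078 + 0.000940 + 0.064621 + 0.136042 = 0.216681
Σp_1ᵢ² = 0.4583² + 0.1000² + 0.2458² + 0.1958² = 0.210039 + 0.010000 + 0.060418 + 0.038338 = 0.318795
Σp_2ᵢ² = 0.0329² + 0.0094² + 0.2629² + 0.6948² = 0.001082 + 0.000088 + 0.069116 + 0.482747 = 0.553033
O = 0.216681 / √(0.318795 × 0.553033) = 0.216681 / 0.4198859 = 0.5160

0.52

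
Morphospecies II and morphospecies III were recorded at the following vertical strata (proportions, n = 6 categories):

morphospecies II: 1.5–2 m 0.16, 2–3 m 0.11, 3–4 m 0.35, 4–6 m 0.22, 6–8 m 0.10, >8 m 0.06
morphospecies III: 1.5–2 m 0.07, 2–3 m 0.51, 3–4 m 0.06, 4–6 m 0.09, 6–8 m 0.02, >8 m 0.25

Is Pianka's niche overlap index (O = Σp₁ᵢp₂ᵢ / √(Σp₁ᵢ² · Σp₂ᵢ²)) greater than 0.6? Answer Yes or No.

Σ p₁ᵢp₂ᵢ = 0.0112 + 0.0561 + 0.0210 + 0.0198 + 0.0020 + 0.0150 = 0.1251
Σp_1ᵢ² = 0.16² + 0.11² + 0.35² + 0.22² + 0.10² + 0.06² = 0.0256 + 0.0121 + 0.1225 + 0.0484 + 0.0100 + 0.0036 = 0.2222
Σp_2ᵢ² = 0.07² + 0.51² + 0.06² + 0.09² + 0.02² + 0.25² = 0.0049 + 0.2601 + 0.0036 + 0.0081 + 0.0004 + 0.0625 = 0.3396
O = 0.1251 / √(0.2222 × 0.3396) = 0.1251 / 0.27470 = 0.4554
O = 0.4554 < 0.6 → No.

No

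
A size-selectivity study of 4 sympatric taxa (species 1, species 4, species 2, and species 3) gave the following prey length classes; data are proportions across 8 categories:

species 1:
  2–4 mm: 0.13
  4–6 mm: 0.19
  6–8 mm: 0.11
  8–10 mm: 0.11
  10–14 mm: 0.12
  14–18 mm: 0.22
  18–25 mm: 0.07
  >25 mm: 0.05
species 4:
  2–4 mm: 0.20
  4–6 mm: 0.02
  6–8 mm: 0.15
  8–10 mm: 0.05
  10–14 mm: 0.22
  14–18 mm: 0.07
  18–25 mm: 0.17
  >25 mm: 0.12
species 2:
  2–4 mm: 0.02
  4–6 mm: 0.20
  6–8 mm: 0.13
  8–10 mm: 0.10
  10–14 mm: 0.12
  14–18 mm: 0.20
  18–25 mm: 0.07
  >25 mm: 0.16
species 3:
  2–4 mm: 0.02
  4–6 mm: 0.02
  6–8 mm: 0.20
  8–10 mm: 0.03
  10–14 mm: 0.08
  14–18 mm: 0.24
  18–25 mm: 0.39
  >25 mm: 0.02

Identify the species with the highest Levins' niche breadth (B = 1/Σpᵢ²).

Σp_1ᵢ² = 0.13² + 0.19² + 0.11² + 0.11² + 0.12² + 0.22² + 0.07² + 0.05² = 0.0169 + 0.0361 + 0.0121 + 0.0121 + 0.0144 + 0.0484 + 0.0049 + 0.0025 = 0.1474
B_1 = 1 / 0.1474 = 6.7843
Σp_4ᵢ² = 0.20² + 0.02² + 0.15² + 0.05² + 0.22² + 0.07² + 0.17² + 0.12² = 0.0400 + 0.0004 + 0.0225 + 0.0025 + 0.0484 + 0.0049 + 0.0289 + 0.0144 = 0.1620
B_4 = 1 / 0.1620 = 6.1728
Σp_2ᵢ² = 0.02² + 0.20² + 0.13² + 0.10² + 0.12² + 0.20² + 0.07² + 0.16² = 0.0004 + 0.0400 + 0.0169 + 0.0100 + 0.0144 + 0.0400 + 0.0049 + 0.0256 = 0.1522
B_2 = 1 / 0.1522 = 6.5703
Σp_3ᵢ² = 0.02² + 0.02² + 0.20² + 0.03² + 0.08² + 0.24² + 0.39² + 0.02² = 0.0004 + 0.0004 + 0.0400 + 0.0009 + 0.0064 + 0.0576 + 0.1521 + 0.0004 = 0.2582
B_3 = 1 / 0.2582 = 3.8730
Highest B → broadest niche (most generalist): species 1 (B = 6.78).

species 1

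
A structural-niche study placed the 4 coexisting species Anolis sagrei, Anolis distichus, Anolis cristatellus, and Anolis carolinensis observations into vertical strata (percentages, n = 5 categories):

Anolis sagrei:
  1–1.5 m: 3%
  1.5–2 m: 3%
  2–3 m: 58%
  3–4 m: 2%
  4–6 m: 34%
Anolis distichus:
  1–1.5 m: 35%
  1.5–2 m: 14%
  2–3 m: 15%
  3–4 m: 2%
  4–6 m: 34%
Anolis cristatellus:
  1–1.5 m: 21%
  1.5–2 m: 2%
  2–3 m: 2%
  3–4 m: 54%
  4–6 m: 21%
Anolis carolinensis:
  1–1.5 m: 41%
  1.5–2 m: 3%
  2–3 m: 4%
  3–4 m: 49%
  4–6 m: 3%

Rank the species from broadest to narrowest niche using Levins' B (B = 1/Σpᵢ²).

Convert percentages to proportions (divide by 100).
Σp_sagrᵢ² = 0.03² + 0.03² + 0.58² + 0.02² + 0.34² = 0.0009 + 0.0009 + 0.3364 + 0.0004 + 0.1156 = 0.4542
B_sagr = 1 / 0.4542 = 2.2017
Σp_distᵢ² = 0.35² + 0.14² + 0.15² + 0.02² + 0.34² = 0.1225 + 0.0196 + 0.0225 + 0.0004 + 0.1156 = 0.2806
B_dist = 1 / 0.2806 = 3.5638
Σp_crisᵢ² = 0.21² + 0.02² + 0.02² + 0.54² + 0.21² = 0.0441 + 0.0004 + 0.0004 + 0.2916 + 0.0441 = 0.3806
B_cris = 1 / 0.3806 = 2.6274
Σp_caroᵢ² = 0.41² + 0.03² + 0.04² + 0.49² + 0.03² = 0.1681 + 0.0009 + 0.0016 + 0.2401 + 0.0009 = 0.4116
B_caro = 1 / 0.4116 = 2.4295
Ranking by B (broadest → narrowest): Anolis distichus (3.56) > Anolis cristatellus (2.63) > Anolis carolinensis (2.43) > Anolis sagrei (2.20)

Anolis distichus > Anolis cristatellus > Anolis carolinensis > Anolis sagrei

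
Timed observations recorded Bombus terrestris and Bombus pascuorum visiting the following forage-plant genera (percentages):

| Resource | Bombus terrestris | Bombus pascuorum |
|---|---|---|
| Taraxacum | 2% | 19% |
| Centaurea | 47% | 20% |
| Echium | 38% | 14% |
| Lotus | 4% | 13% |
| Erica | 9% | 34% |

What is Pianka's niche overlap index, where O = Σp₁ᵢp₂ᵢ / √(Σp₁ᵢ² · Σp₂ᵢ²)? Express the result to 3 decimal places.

0.638

Convert percentages to proportions (divide by 100).
Σ p₁ᵢp₂ᵢ = 0.0038 + 0.0940 + 0.0532 + 0.0052 + 0.0306 = 0.1868
Σp_1ᵢ² = 0.02² + 0.47² + 0.38² + 0.04² + 0.09² = 0.0004 + 0.2209 + 0.1444 + 0.0016 + 0.0081 = 0.3754
Σp_2ᵢ² = 0.19² + 0.20² + 0.14² + 0.13² + 0.34² = 0.0361 + 0.0400 + 0.0196 + 0.0169 + 0.1156 = 0.2282
O = 0.1868 / √(0.3754 × 0.2282) = 0.1868 / 0.292688 = 0.63822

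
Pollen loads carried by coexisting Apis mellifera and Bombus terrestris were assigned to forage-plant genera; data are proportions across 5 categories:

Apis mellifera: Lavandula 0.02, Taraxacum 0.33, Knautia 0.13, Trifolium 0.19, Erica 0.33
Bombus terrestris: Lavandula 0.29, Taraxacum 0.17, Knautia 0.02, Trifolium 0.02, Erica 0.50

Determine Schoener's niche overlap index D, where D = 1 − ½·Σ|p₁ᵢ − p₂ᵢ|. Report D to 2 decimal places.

Σ|p₁ᵢ − p₂ᵢ| = 0.27 + 0.16 + 0.11 + 0.17 + 0.17 = 0.88
D = 1 − ½ × 0.88 = 1 − 0.440 = 0.5600

0.56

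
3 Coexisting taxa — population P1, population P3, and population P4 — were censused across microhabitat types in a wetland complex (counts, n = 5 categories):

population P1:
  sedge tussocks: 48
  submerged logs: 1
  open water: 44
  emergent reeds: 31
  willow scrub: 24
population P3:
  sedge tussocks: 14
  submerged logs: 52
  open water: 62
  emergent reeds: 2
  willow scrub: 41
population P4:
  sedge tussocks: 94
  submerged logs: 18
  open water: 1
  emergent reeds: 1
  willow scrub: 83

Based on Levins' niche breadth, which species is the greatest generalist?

population P1

Proportions for population P1 (n=148): 48/148=0.3243, 1/148=0.0068, 44/148=0.2973, 31/148=0.2095, 24/148=0.1622
Proportions for population P3 (n=171): 14/171=0.0819, 52/171=0.3041, 62/171=0.3626, 2/171=0.0117, 41/171=0.2398
Proportions for population P4 (n=197): 94/197=0.4772, 18/197=0.0914, 1/197=0.0051, 1/197=0.0051, 83/197=0.4213
Σp_P1ᵢ² = 0.3243² + 0.0068² + 0.2973² + 0.2095² + 0.1622² = 0.105170 + 0.000046 + 0.088387 + 0.043890 + 0.026309 = 0.263802
B_P1 = 1 / 0.263802 = 3.7907
Σp_P3ᵢ² = 0.0819² + 0.3041² + 0.3626² + 0.0117² + 0.2398² = 0.006708 + 0.092477 + 0.131479 + 0.000137 + 0.057504 = 0.288305
B_P3 = 1 / 0.288305 = 3.4685
Σp_P4ᵢ² = 0.4772² + 0.0914² + 0.0051² + 0.0051² + 0.4213² = 0.227720 + 0.008354 + 0.000026 + 0.000026 + 0.177494 = 0.413620
B_P4 = 1 / 0.413620 = 2.4177
Highest B → broadest niche (most generalist): population P1 (B = 3.79).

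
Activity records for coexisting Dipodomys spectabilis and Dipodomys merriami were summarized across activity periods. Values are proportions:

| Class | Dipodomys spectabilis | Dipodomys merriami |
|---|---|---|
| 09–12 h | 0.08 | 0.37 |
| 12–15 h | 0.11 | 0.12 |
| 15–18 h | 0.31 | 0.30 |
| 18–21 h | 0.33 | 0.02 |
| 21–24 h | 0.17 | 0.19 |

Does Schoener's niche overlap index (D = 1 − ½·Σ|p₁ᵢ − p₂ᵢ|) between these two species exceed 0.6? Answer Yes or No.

Σ|p₁ᵢ − p₂ᵢ| = 0.29 + 0.01 + 0.01 + 0.31 + 0.02 = 0.64
D = 1 − ½ × 0.64 = 1 − 0.320 = 0.6800
D = 0.6800 > 0.6 → Yes.

Yes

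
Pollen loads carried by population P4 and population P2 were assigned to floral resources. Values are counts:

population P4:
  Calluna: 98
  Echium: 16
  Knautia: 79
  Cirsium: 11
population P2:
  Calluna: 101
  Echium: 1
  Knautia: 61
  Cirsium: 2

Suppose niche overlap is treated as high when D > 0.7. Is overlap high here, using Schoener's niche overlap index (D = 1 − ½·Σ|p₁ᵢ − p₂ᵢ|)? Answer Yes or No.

Proportions for population P4 (n=204): 98/204=0.4804, 16/204=0.0784, 79/204=0.3873, 11/204=0.0539
Proportions for population P2 (n=165): 101/165=0.6121, 1/165=0.0061, 61/165=0.3697, 2/165=0.0121
Σ|p₁ᵢ − p₂ᵢ| = 0.1317 + 0.0723 + 0.0176 + 0.0418 = 0.2634
D = 1 − ½ × 0.2634 = 1 − 0.13170 = 0.86830
D = 0.86830 > 0.7 → Yes.

Yes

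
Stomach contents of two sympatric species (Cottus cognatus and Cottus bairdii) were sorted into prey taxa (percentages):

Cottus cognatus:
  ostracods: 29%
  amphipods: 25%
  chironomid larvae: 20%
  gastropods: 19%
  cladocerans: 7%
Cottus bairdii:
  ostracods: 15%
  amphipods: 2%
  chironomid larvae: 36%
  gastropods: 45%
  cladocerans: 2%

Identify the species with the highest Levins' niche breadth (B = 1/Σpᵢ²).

Cottus cognatus

Convert percentages to proportions (divide by 100).
Σp_cognᵢ² = 0.29² + 0.25² + 0.20² + 0.19² + 0.07² = 0.0841 + 0.0625 + 0.0400 + 0.0361 + 0.0049 = 0.2276
B_cogn = 1 / 0.2276 = 4.3937
Σp_bairᵢ² = 0.15² + 0.02² + 0.36² + 0.45² + 0.02² = 0.0225 + 0.0004 + 0.1296 + 0.2025 + 0.0004 = 0.3554
B_bair = 1 / 0.3554 = 2.8137
Highest B → broadest niche (most generalist): Cottus cognatus (B = 4.39).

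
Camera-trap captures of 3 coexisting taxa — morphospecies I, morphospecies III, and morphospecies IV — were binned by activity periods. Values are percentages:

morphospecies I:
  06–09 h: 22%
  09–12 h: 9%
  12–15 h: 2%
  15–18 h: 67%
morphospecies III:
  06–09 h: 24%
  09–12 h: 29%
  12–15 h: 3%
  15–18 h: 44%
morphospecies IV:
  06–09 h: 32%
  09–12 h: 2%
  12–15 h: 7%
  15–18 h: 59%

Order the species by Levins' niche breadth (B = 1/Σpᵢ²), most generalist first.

morphospecies III > morphospecies IV > morphospecies I

Convert percentages to proportions (divide by 100).
Σp_Iᵢ² = 0.22² + 0.09² + 0.02² + 0.67² = 0.0484 + 0.0081 + 0.0004 + 0.4489 = 0.5058
B_I = 1 / 0.5058 = 1.9771
Σp_IIIᵢ² = 0.24² + 0.29² + 0.03² + 0.44² = 0.0576 + 0.0841 + 0.0009 + 0.1936 = 0.3362
B_III = 1 / 0.3362 = 2.9744
Σp_IVᵢ² = 0.32² + 0.02² + 0.07² + 0.59² = 0.1024 + 0.0004 + 0.0049 + 0.3481 = 0.4558
B_IV = 1 / 0.4558 = 2.1939
Ranking by B (broadest → narrowest): morphospecies III (2.97) > morphospecies IV (2.19) > morphospecies I (1.98)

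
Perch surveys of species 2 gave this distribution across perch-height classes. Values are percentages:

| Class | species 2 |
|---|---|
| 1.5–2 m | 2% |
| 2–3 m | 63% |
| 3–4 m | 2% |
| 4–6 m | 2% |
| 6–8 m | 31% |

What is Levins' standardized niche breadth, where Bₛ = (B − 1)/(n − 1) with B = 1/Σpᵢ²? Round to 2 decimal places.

Convert percentages to proportions (divide by 100).
Σpᵢ² = 0.02² + 0.63² + 0.02² + 0.02² + 0.31² = 0.0004 + 0.3969 + 0.0004 + 0.0004 + 0.0961 = 0.4942
B = 1 / 0.4942 = 2.0235
Bₛ = (B − 1)/(n − 1) = (2.0235 − 1)/(5 − 1) = 1.0235/4 = 0.2559

0.26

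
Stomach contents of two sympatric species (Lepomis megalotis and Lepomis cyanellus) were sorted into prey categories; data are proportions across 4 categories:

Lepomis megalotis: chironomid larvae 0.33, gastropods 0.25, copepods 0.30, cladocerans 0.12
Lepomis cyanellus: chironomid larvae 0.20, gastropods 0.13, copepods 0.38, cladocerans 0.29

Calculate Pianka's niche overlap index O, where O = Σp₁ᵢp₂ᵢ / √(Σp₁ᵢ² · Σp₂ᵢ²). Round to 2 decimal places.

0.88

Σ p₁ᵢp₂ᵢ = 0.0660 + 0.0325 + 0.1140 + 0.0348 = 0.2473
Σp_1ᵢ² = 0.33² + 0.25² + 0.30² + 0.12² = 0.1089 + 0.0625 + 0.0900 + 0.0144 = 0.2758
Σp_2ᵢ² = 0.20² + 0.13² + 0.38² + 0.29² = 0.0400 + 0.0169 + 0.1444 + 0.0841 = 0.2854
O = 0.2473 / √(0.2758 × 0.2854) = 0.2473 / 0.28056 = 0.8815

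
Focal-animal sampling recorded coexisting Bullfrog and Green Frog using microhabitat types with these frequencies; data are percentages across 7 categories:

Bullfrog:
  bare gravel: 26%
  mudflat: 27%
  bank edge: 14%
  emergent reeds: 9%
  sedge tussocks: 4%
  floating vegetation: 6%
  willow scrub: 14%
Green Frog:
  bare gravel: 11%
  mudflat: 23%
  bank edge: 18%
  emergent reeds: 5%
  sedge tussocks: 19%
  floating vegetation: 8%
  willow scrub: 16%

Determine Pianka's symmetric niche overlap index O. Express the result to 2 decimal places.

Convert percentages to proportions (divide by 100).
Σ p₁ᵢp₂ᵢ = 0.0286 + 0.0621 + 0.0252 + 0.0045 + 0.0076 + 0.0048 + 0.0224 = 0.1552
Σp_1ᵢ² = 0.26² + 0.27² + 0.14² + 0.09² + 0.04² + 0.06² + 0.14² = 0.0676 + 0.0729 + 0.0196 + 0.0081 + 0.0016 + 0.0036 + 0.0196 = 0.1930
Σp_2ᵢ² = 0.11² + 0.23² + 0.18² + 0.05² + 0.19² + 0.08² + 0.16² = 0.0121 + 0.0529 + 0.0324 + 0.0025 + 0.0361 + 0.0064 + 0.0256 = 0.1680
O = 0.1552 / √(0.1930 × 0.1680) = 0.1552 / 0.18007 = 0.8619

0.86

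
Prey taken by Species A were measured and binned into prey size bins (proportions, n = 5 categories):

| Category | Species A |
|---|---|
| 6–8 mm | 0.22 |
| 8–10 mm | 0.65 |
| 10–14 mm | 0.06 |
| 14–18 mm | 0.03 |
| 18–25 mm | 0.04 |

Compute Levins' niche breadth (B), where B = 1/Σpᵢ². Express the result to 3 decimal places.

2.096

Σpᵢ² = 0.22² + 0.65² + 0.06² + 0.03² + 0.04² = 0.0484 + 0.4225 + 0.0036 + 0.0009 + 0.0016 = 0.4770
B = 1 / 0.4770 = 2.09644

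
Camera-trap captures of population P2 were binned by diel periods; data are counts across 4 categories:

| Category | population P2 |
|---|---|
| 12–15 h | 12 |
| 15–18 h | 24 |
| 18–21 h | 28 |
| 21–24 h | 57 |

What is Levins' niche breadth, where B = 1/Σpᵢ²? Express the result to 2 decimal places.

3.08

Proportions for population P2 (n=121): 12/121=0.0992, 24/121=0.1983, 28/121=0.2314, 57/121=0.4711
Σpᵢ² = 0.0992² + 0.1983² + 0.2314² + 0.4711² = 0.009841 + 0.039323 + 0.053546 + 0.221935 = 0.324645
B = 1 / 0.324645 = 3.0803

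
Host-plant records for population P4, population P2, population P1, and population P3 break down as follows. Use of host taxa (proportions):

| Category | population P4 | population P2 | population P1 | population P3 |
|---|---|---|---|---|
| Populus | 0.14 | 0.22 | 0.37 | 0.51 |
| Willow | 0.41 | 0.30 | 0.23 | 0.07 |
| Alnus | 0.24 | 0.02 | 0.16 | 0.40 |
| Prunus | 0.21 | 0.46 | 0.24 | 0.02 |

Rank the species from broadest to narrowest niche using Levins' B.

population P1 > population P4 > population P2 > population P3

Σp_P4ᵢ² = 0.14² + 0.41² + 0.24² + 0.21² = 0.0196 + 0.1681 + 0.0576 + 0.0441 = 0.2894
B_P4 = 1 / 0.2894 = 3.4554
Σp_P2ᵢ² = 0.22² + 0.30² + 0.02² + 0.46² = 0.0484 + 0.0900 + 0.0004 + 0.2116 = 0.3504
B_P2 = 1 / 0.3504 = 2.8539
Σp_P1ᵢ² = 0.37² + 0.23² + 0.16² + 0.24² = 0.1369 + 0.0529 + 0.0256 + 0.0576 = 0.2730
B_P1 = 1 / 0.2730 = 3.6630
Σp_P3ᵢ² = 0.51² + 0.07² + 0.40² + 0.02² = 0.2601 + 0.0049 + 0.1600 + 0.0004 = 0.4254
B_P3 = 1 / 0.4254 = 2.3507
Ranking by B (broadest → narrowest): population P1 (3.66) > population P4 (3.46) > population P2 (2.85) > population P3 (2.35)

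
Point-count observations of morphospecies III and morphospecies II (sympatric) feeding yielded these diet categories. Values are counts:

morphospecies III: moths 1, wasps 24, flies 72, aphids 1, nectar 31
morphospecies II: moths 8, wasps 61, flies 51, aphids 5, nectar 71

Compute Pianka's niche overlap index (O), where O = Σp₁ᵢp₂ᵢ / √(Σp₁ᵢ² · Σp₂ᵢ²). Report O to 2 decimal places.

0.84

Proportions for morphospecies III (n=129): 1/129=0.0078, 24/129=0.1860, 72/129=0.5581, 1/129=0.0078, 31/129=0.2403
Proportions for morphospecies II (n=196): 8/196=0.0408, 61/196=0.3112, 51/196=0.2602, 5/196=0.0255, 71/196=0.3622
Σ p₁ᵢp₂ᵢ = 0.000318 + 0.057883 + 0.145218 + 0.000199 + 0.087037 = 0.290655
Σp_1ᵢ² = 0.0078² + 0.1860² + 0.5581² + 0.0078² + 0.2403² = 0.000061 + 0.034596 + 0.311476 + 0.000061 + 0.057744 = 0.403938
Σp_2ᵢ² = 0.0408² + 0.3112² + 0.2602² + 0.0255² + 0.3622² = 0.001665 + 0.096845 + 0.067704 + 0.000650 + 0.131189 = 0.298053
O = 0.290655 / √(0.403938 × 0.298053) = 0.290655 / 0.3469797 = 0.8377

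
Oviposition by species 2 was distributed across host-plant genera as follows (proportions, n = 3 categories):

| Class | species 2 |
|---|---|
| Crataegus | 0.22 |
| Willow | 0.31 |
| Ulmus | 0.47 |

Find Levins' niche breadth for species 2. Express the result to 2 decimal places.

2.74

Σpᵢ² = 0.22² + 0.31² + 0.47² = 0.0484 + 0.0961 + 0.2209 = 0.3654
B = 1 / 0.3654 = 2.7367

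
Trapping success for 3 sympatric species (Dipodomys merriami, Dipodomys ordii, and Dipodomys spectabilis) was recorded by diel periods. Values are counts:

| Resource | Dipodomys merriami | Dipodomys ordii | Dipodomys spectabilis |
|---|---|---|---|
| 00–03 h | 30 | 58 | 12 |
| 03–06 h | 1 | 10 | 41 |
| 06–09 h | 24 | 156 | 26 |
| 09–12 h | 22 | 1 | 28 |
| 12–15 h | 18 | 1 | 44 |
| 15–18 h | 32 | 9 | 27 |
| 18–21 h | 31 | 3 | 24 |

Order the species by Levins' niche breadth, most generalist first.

Proportions for Dipodomys merriami (n=158): 30/158=0.1899, 1/158=0.0063, 24/158=0.1519, 22/158=0.1392, 18/158=0.1139, 32/158=0.2025, 31/158=0.1962
Proportions for Dipodomys ordii (n=238): 58/238=0.2437, 10/238=0.0420, 156/238=0.6555, 1/238=0.0042, 1/238=0.0042, 9/238=0.0378, 3/238=0.0126
Proportions for Dipodomys spectabilis (n=202): 12/202=0.0594, 41/202=0.2030, 26/202=0.1287, 28/202=0.1386, 44/202=0.2178, 27/202=0.1337, 24/202=0.1188
Σp_merrᵢ² = 0.1899² + 0.0063² + 0.1519² + 0.1392² + 0.1139² + 0.2025² + 0.1962² = 0.036062 + 0.000040 + 0.023074 + 0.019377 + 0.012973 + 0.041006 + 0.038494 = 0.171026
B_merr = 1 / 0.171026 = 5.8471
Σp_ordiᵢ² = 0.2437² + 0.0420² + 0.6555² + 0.0042² + 0.0042² + 0.0378² + 0.0126² = 0.059390 + 0.001764 + 0.429680 + 0.000018 + 0.000018 + 0.001429 + 0.000159 = 0.492458
B_ordi = 1 / 0.492458 = 2.0306
Σp_specᵢ² = 0.0594² + 0.2030² + 0.1287² + 0.1386² + 0.2178² + 0.1337² + 0.1188² = 0.003528 + 0.041209 + 0.016564 + 0.019210 + 0.047437 + 0.017876 + 0.014113 = 0.159937
B_spec = 1 / 0.159937 = 6.2525
Ranking by B (broadest → narrowest): Dipodomys spectabilis (6.25) > Dipodomys merriami (5.85) > Dipodomys ordii (2.03)

Dipodomys spectabilis > Dipodomys merriami > Dipodomys ordii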